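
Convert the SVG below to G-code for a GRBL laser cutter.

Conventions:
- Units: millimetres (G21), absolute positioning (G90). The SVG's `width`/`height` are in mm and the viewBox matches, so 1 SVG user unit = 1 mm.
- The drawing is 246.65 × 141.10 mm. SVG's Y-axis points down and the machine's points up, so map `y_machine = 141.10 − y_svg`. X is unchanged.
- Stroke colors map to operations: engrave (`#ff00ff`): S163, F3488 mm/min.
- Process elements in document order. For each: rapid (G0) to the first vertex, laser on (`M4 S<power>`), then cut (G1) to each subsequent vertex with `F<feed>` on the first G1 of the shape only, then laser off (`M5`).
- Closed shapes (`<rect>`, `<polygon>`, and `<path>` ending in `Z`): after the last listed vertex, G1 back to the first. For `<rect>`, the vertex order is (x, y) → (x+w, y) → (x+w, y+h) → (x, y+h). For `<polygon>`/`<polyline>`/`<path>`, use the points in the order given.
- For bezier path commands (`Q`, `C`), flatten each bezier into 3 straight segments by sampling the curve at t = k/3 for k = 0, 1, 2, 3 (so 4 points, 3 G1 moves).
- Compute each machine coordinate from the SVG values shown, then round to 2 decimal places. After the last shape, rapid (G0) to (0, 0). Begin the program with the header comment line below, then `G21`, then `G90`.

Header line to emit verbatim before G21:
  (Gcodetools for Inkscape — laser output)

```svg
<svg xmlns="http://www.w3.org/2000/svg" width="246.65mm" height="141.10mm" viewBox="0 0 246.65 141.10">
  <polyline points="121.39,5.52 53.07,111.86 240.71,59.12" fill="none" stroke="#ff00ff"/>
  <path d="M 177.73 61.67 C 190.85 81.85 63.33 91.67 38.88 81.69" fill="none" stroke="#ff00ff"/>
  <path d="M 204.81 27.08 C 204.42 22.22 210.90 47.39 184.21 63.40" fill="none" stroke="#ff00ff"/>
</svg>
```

(Gcodetools for Inkscape — laser output)
G21
G90
G0 X121.39 Y135.58
M4 S163
G1 X53.07 Y29.24 F3488
G1 X240.71 Y81.98
M5
G0 X177.73 Y79.43
M4 S163
G1 X153.00 Y63.05 F3488
G1 X88.66 Y55.68
G1 X38.88 Y59.41
M5
G0 X204.81 Y114.02
M4 S163
G1 X205.23 Y110.32 F3488
G1 X201.33 Y95.31
G1 X184.21 Y77.70
M5
G0 X0.00 Y0.00

1 u = 1 mm; y_m = 141.10 − y.

[1] `<polyline>` open polyline, #ff00ff→engrave S163 F3488: (121.39,135.58) → (53.07,29.24) → (240.71,81.98)

[2] `<path>` cubic bezier, #ff00ff→engrave S163 F3488: (177.73,79.43) → (153.00,63.05) → (88.66,55.68) → (38.88,59.41)

[3] `<path>` cubic bezier, #ff00ff→engrave S163 F3488: (204.81,114.02) → (205.23,110.32) → (201.33,95.31) → (184.21,77.70)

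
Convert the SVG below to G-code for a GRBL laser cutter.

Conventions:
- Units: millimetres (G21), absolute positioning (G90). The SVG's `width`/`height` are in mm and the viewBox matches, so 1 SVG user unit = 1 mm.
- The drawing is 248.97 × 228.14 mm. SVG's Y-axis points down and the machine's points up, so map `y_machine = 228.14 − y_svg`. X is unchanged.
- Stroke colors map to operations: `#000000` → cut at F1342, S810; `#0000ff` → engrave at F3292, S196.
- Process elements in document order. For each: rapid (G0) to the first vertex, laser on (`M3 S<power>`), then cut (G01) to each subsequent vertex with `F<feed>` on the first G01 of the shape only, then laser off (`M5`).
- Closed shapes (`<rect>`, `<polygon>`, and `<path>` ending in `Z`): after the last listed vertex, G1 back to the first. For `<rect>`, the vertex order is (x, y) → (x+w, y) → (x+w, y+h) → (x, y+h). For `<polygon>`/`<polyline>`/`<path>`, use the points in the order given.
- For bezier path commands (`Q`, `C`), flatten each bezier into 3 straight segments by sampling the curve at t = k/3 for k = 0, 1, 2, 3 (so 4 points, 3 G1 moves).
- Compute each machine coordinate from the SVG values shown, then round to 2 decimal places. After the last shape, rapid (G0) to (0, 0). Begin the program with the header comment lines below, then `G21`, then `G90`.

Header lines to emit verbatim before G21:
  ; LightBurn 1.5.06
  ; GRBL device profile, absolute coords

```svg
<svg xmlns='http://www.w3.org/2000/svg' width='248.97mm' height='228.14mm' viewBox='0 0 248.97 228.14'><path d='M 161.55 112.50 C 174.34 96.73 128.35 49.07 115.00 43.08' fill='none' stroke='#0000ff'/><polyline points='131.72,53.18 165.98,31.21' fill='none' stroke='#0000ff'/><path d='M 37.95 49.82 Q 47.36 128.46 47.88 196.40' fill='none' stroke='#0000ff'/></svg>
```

; LightBurn 1.5.06
; GRBL device profile, absolute coords
G21
G90
G0 X161.55 Y115.64
M3 S196
G01 X158.13 Y139.32 F3292
G01 X135.84 Y167.90
G01 X115.00 Y185.06
M5
G0 X131.72 Y174.96
M3 S196
G01 X165.98 Y196.93 F3292
M5
G0 X37.95 Y178.32
M3 S196
G01 X43.24 Y127.08 F3292
G01 X46.55 Y78.22
G01 X47.88 Y31.74
M5
G0 X0.00 Y0.00

Since the viewBox matches the mm dimensions, user units are millimetres directly. The only transform is the Y-flip y_m = 228.14 − y_svg.

Shape 1 is a cubic bezier drawn with `<path>`. Its stroke #0000ff means engrave at S196, F3292. After flipping Y the toolpath is (161.55,115.64) → (158.13,139.32) → (135.84,167.90) → (115.00,185.06).

Shape 2 is a line segment drawn with `<polyline>`. Its stroke #0000ff means engrave at S196, F3292. After flipping Y the toolpath is (131.72,174.96) → (165.98,196.93).

Shape 3 is a quadratic bezier drawn with `<path>`. Its stroke #0000ff means engrave at S196, F3292. After flipping Y the toolpath is (37.95,178.32) → (43.24,127.08) → (46.55,78.22) → (47.88,31.74).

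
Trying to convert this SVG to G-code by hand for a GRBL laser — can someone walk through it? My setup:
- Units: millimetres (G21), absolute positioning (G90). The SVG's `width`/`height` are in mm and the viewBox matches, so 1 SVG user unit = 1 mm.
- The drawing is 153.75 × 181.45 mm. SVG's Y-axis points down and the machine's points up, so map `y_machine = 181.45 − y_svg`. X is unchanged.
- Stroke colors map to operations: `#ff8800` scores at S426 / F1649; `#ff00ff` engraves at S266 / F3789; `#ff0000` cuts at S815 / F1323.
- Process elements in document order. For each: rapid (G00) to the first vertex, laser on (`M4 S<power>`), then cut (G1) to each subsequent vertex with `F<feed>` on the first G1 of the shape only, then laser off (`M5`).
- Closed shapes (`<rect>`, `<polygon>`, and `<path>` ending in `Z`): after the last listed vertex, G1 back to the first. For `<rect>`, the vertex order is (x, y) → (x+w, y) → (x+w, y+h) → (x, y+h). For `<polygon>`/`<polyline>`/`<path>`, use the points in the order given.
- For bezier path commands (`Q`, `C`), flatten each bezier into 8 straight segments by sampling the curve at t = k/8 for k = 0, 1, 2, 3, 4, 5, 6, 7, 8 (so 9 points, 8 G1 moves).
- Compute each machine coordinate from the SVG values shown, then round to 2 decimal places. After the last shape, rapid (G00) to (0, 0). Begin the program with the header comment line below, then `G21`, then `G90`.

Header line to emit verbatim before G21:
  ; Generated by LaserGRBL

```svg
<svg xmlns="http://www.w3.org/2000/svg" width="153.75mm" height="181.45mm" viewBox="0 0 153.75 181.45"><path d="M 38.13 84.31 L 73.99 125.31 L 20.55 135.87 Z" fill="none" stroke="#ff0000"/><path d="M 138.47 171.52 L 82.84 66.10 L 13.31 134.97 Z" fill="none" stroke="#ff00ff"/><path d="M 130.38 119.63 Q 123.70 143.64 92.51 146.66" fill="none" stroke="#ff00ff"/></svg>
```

; Generated by LaserGRBL
G21
G90
G00 X38.13 Y97.14
M4 S815
G1 X73.99 Y56.14 F1323
G1 X20.55 Y45.58
G1 X38.13 Y97.14
M5
G00 X138.47 Y9.93
M4 S266
G1 X82.84 Y115.35 F3789
G1 X13.31 Y46.48
G1 X138.47 Y9.93
M5
G00 X130.38 Y61.82
M4 S266
G1 X128.33 Y56.15 F3789
G1 X125.51 Y51.13
G1 X121.92 Y46.76
G1 X117.57 Y43.06
G1 X112.46 Y40.01
G1 X106.57 Y37.61
G1 X99.92 Y35.87
G1 X92.51 Y34.79
M5
G00 X0.00 Y0.00

viewBox `0 0 153.75 181.45` with mm width/height → 1 unit = 1 mm. Flip: y_m = 181.45 − y_svg.

**Shape 1** — `<path>` regular polygon, stroke `#ff0000` → cut (S815, F1323). Machine vertices: (38.13,97.14) → (73.99,56.14) → (20.55,45.58) → (38.13,97.14). Closed: final G1 returns to the first vertex.

**Shape 2** — `<path>` closed polygon, stroke `#ff00ff` → engrave (S266, F3789). Machine vertices: (138.47,9.93) → (82.84,115.35) → (13.31,46.48) → (138.47,9.93). Closed: final G1 returns to the first vertex.

**Shape 3** — `<path>` quadratic bezier, stroke `#ff00ff` → engrave (S266, F3789). Control points (SVG): P0=(130.38,119.63), P1=(123.70,143.64), P2=(92.51,146.66); sampled at t=k/8. Machine vertices: (130.38,61.82) → (128.33,56.15) → (125.51,51.13) → (121.92,46.76) → (117.57,43.06) → (112.46,40.01) → (106.57,37.61) → (99.92,35.87) → (92.51,34.79). Open path.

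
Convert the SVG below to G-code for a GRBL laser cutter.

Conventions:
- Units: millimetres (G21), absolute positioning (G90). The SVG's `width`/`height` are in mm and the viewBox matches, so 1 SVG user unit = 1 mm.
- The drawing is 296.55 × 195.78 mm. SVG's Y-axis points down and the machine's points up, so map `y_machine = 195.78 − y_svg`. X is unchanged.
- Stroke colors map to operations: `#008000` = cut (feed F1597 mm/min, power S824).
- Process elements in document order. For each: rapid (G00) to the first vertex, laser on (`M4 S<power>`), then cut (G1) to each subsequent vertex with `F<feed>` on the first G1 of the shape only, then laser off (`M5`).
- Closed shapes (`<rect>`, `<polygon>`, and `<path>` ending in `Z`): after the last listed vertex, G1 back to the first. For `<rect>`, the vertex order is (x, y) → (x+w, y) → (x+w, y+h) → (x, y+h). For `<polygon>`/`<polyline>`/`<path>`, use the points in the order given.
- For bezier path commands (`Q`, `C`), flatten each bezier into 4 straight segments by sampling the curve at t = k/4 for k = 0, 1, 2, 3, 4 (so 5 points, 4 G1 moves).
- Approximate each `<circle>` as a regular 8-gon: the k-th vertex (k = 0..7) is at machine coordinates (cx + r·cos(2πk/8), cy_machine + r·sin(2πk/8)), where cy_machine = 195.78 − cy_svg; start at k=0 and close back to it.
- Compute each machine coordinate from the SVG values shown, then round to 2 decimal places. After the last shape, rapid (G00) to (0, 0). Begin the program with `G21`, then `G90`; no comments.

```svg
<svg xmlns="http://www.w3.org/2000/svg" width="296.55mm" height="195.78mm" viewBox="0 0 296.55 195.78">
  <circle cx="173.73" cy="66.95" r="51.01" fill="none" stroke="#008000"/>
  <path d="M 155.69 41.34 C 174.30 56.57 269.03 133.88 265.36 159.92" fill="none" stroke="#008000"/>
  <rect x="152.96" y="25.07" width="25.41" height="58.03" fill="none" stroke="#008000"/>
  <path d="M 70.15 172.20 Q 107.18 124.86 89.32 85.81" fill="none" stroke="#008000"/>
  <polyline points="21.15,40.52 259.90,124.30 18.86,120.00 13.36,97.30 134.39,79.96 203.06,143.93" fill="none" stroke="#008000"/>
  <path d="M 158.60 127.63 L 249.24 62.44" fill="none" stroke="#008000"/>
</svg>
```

1 u = 1 mm; y_m = 195.78 − y.

[1] `<circle>` circle, #008000→cut S824 F1597: (224.74,128.83) → (209.80,164.90) → (173.73,179.84) → (137.66,164.90) → (122.72,128.83) → (137.66,92.76) → (173.73,77.82) → (209.80,92.76) → (224.74,128.83) (closed)

[2] `<path>` cubic bezier, #008000→cut S824 F1597: (155.69,154.44) → (181.19,133.15) → (218.88,99.20) → (252.39,63.23) → (265.36,35.86)

[3] `<rect>` rectangle, #008000→cut S824 F1597: (152.96,170.71) → (178.37,170.71) → (178.37,112.68) → (152.96,112.68) → (152.96,170.71) (closed)

[4] `<path>` quadratic bezier, #008000→cut S824 F1597: (70.15,23.58) → (85.23,46.73) → (93.46,68.85) → (94.82,89.93) → (89.32,109.97)

[5] `<polyline>` open polyline, #008000→cut S824 F1597: (21.15,155.26) → (259.90,71.48) → (18.86,75.78) → (13.36,98.48) → (134.39,115.82) → (203.06,51.85)

[6] `<path>` line segment, #008000→cut S824 F1597: (158.60,68.15) → (249.24,133.34)

G21
G90
G00 X224.74 Y128.83
M4 S824
G1 X209.80 Y164.90 F1597
G1 X173.73 Y179.84
G1 X137.66 Y164.90
G1 X122.72 Y128.83
G1 X137.66 Y92.76
G1 X173.73 Y77.82
G1 X209.80 Y92.76
G1 X224.74 Y128.83
M5
G00 X155.69 Y154.44
M4 S824
G1 X181.19 Y133.15 F1597
G1 X218.88 Y99.20
G1 X252.39 Y63.23
G1 X265.36 Y35.86
M5
G00 X152.96 Y170.71
M4 S824
G1 X178.37 Y170.71 F1597
G1 X178.37 Y112.68
G1 X152.96 Y112.68
G1 X152.96 Y170.71
M5
G00 X70.15 Y23.58
M4 S824
G1 X85.23 Y46.73 F1597
G1 X93.46 Y68.85
G1 X94.82 Y89.93
G1 X89.32 Y109.97
M5
G00 X21.15 Y155.26
M4 S824
G1 X259.90 Y71.48 F1597
G1 X18.86 Y75.78
G1 X13.36 Y98.48
G1 X134.39 Y115.82
G1 X203.06 Y51.85
M5
G00 X158.60 Y68.15
M4 S824
G1 X249.24 Y133.34 F1597
M5
G00 X0.00 Y0.00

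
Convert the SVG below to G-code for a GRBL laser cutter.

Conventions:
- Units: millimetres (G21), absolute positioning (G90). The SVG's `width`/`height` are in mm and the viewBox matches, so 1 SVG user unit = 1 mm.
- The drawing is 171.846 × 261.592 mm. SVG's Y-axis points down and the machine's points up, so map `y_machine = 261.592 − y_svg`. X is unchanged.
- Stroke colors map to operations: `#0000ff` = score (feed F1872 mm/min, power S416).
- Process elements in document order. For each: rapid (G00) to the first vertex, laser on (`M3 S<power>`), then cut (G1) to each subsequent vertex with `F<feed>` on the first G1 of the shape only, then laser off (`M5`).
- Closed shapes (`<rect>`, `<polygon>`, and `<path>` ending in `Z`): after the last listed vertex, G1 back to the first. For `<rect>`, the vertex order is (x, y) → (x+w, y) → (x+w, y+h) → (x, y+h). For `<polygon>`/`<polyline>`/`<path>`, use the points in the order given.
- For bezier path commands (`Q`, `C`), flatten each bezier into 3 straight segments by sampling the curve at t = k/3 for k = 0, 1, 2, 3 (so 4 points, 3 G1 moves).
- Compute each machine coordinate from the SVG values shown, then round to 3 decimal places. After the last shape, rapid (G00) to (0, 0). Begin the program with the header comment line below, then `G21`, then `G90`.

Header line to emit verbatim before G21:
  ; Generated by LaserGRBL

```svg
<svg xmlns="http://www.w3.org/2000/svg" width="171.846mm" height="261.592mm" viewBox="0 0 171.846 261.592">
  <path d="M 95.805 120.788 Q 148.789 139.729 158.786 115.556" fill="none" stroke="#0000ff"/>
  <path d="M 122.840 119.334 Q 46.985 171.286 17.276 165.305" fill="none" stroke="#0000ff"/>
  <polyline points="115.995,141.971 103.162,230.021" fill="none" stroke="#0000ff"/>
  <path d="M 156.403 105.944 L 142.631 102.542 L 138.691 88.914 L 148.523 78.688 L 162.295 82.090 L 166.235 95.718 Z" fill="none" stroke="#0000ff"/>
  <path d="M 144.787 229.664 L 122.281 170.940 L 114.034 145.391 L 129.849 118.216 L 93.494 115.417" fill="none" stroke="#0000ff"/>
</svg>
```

; Generated by LaserGRBL
G21
G90
G00 X95.805 Y140.804
M3 S416
G1 X126.351 Y132.967 F1872
G1 X147.345 Y134.711
G1 X158.786 Y146.036
M5
G00 X122.840 Y142.258
M3 S416
G1 X77.397 Y114.060 F1872
G1 X42.209 Y98.737
G1 X17.276 Y96.287
M5
G00 X115.995 Y119.621
M3 S416
G1 X103.162 Y31.571 F1872
M5
G00 X156.403 Y155.648
M3 S416
G1 X142.631 Y159.050 F1872
G1 X138.691 Y172.678
G1 X148.523 Y182.904
G1 X162.295 Y179.502
G1 X166.235 Y165.874
G1 X156.403 Y155.648
M5
G00 X144.787 Y31.928
M3 S416
G1 X122.281 Y90.652 F1872
G1 X114.034 Y116.201
G1 X129.849 Y143.376
G1 X93.494 Y146.175
M5
G00 X0.000 Y0.000

Since the viewBox matches the mm dimensions, user units are millimetres directly. The only transform is the Y-flip y_m = 261.592 − y_svg.

Shape 1 is a quadratic bezier drawn with `<path>`. Its stroke #0000ff means score at S416, F1872. After flipping Y the toolpath is (95.805,140.804) → (126.351,132.967) → (147.345,134.711) → (158.786,146.036).

Shape 2 is a quadratic bezier drawn with `<path>`. Its stroke #0000ff means score at S416, F1872. After flipping Y the toolpath is (122.840,142.258) → (77.397,114.060) → (42.209,98.737) → (17.276,96.287).

Shape 3 is a line segment drawn with `<polyline>`. Its stroke #0000ff means score at S416, F1872. After flipping Y the toolpath is (115.995,119.621) → (103.162,31.571).

Shape 4 is a regular polygon drawn with `<path>`. Its stroke #0000ff means score at S416, F1872. After flipping Y the toolpath is (156.403,155.648) → (142.631,159.050) → (138.691,172.678) → (148.523,182.904) → (162.295,179.502) → (166.235,165.874) → (156.403,155.648), returning to the start.

Shape 5 is a open polyline drawn with `<path>`. Its stroke #0000ff means score at S416, F1872. After flipping Y the toolpath is (144.787,31.928) → (122.281,90.652) → (114.034,116.201) → (129.849,143.376) → (93.494,146.175).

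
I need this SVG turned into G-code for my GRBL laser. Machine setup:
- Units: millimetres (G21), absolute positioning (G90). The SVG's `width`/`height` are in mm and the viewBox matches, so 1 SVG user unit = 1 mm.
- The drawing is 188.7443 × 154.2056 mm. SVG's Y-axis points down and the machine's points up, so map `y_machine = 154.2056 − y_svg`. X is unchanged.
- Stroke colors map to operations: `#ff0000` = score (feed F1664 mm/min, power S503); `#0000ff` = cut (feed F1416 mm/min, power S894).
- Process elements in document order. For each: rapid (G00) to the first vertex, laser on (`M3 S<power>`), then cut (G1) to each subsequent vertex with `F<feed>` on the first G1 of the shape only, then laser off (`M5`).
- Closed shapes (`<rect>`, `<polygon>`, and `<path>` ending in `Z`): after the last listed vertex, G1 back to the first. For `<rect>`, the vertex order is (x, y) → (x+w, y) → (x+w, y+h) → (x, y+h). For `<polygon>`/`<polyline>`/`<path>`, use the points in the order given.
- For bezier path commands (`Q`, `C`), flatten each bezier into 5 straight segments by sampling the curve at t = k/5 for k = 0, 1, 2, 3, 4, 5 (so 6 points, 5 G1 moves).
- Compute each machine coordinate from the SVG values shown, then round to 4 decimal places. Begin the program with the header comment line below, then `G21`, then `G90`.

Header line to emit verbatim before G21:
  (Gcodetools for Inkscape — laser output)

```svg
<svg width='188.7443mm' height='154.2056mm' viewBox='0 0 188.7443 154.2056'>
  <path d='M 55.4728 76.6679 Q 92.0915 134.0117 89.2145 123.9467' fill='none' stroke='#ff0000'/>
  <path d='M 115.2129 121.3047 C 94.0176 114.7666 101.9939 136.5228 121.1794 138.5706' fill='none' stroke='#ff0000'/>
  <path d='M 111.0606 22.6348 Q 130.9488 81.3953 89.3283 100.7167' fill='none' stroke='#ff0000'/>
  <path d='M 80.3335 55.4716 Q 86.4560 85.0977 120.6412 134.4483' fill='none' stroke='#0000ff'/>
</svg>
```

(Gcodetools for Inkscape — laser output)
G21
G90
G00 X55.4728 Y77.5377
M3 S503
G1 X68.5405 Y57.2965 F1664
G1 X78.4484 Y42.4481
G1 X85.1968 Y32.9923
G1 X88.7855 Y28.9293
G1 X89.2145 Y30.2589
M5
G00 X115.2129 Y32.9009
M3 S503
G1 X105.8526 Y33.8125 F1664
G1 X102.6313 Y30.2375
G1 X104.6868 Y24.4802
G1 X111.1569 Y18.8447
G1 X121.1794 Y15.6350
M5
G00 X111.0606 Y131.5708
M3 S503
G1 X116.5555 Y109.6442 F1664
G1 X117.1298 Y90.8727
G1 X112.7833 Y75.2563
G1 X103.5162 Y62.7950
G1 X89.3283 Y53.4889
M5
G00 X80.3335 Y98.7340
M3 S894
G1 X83.9050 Y86.0946 F1416
G1 X89.7215 Y71.8772
G1 X97.7831 Y56.0819
G1 X108.0896 Y38.7086
G1 X120.6412 Y19.7573
M5

Since the viewBox matches the mm dimensions, user units are millimetres directly. The only transform is the Y-flip y_m = 154.2056 − y_svg.

Shape 1 is a quadratic bezier drawn with `<path>`. Its stroke #ff0000 means score at S503, F1664. After flipping Y the toolpath is (55.4728,77.5377) → (68.5405,57.2965) → (78.4484,42.4481) → (85.1968,32.9923) → (88.7855,28.9293) → (89.2145,30.2589).

Shape 2 is a cubic bezier drawn with `<path>`. Its stroke #ff0000 means score at S503, F1664. After flipping Y the toolpath is (115.2129,32.9009) → (105.8526,33.8125) → (102.6313,30.2375) → (104.6868,24.4802) → (111.1569,18.8447) → (121.1794,15.6350).

Shape 3 is a quadratic bezier drawn with `<path>`. Its stroke #ff0000 means score at S503, F1664. After flipping Y the toolpath is (111.0606,131.5708) → (116.5555,109.6442) → (117.1298,90.8727) → (112.7833,75.2563) → (103.5162,62.7950) → (89.3283,53.4889).

Shape 4 is a quadratic bezier drawn with `<path>`. Its stroke #0000ff means cut at S894, F1416. After flipping Y the toolpath is (80.3335,98.7340) → (83.9050,86.0946) → (89.7215,71.8772) → (97.7831,56.0819) → (108.0896,38.7086) → (120.6412,19.7573).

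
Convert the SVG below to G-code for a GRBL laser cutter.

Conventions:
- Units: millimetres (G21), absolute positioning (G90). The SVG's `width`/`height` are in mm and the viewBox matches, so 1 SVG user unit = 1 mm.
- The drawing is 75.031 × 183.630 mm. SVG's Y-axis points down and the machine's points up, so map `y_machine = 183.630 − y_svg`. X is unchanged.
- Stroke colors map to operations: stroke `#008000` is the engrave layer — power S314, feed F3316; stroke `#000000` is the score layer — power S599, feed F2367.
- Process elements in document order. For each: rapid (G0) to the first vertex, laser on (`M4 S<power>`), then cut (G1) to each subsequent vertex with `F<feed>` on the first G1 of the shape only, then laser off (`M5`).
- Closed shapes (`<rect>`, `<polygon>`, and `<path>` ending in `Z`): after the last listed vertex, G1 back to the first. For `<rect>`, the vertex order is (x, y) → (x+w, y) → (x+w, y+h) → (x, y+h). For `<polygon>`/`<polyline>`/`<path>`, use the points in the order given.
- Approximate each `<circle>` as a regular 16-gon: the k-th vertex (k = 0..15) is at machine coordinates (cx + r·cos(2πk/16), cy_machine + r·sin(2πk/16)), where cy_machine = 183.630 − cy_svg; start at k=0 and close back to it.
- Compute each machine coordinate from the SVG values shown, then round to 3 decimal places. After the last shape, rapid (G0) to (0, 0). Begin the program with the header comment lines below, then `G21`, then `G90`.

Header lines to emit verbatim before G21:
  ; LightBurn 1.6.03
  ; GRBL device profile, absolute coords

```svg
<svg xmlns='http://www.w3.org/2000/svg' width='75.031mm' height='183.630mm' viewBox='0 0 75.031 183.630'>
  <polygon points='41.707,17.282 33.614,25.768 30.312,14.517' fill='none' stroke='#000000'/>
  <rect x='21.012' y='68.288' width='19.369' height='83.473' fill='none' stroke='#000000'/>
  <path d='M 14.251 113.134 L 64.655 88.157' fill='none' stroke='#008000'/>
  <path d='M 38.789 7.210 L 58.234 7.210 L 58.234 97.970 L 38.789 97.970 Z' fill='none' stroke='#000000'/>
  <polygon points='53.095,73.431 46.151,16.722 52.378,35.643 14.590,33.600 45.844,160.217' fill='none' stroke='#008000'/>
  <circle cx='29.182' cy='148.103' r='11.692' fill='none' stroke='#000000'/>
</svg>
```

; LightBurn 1.6.03
; GRBL device profile, absolute coords
G21
G90
G0 X41.707 Y166.348
M4 S599
G1 X33.614 Y157.862 F2367
G1 X30.312 Y169.113
G1 X41.707 Y166.348
M5
G0 X21.012 Y115.342
M4 S599
G1 X40.381 Y115.342 F2367
G1 X40.381 Y31.869
G1 X21.012 Y31.869
G1 X21.012 Y115.342
M5
G0 X14.251 Y70.496
M4 S314
G1 X64.655 Y95.473 F3316
M5
G0 X38.789 Y176.420
M4 S599
G1 X58.234 Y176.420 F2367
G1 X58.234 Y85.660
G1 X38.789 Y85.660
G1 X38.789 Y176.420
M5
G0 X53.095 Y110.199
M4 S314
G1 X46.151 Y166.908 F3316
G1 X52.378 Y147.987
G1 X14.590 Y150.030
G1 X45.844 Y23.413
G1 X53.095 Y110.199
M5
G0 X40.874 Y35.527
M4 S599
G1 X39.984 Y40.001 F2367
G1 X37.449 Y43.794
G1 X33.656 Y46.329
G1 X29.182 Y47.219
G1 X24.708 Y46.329
G1 X20.915 Y43.794
G1 X18.380 Y40.001
G1 X17.490 Y35.527
G1 X18.380 Y31.053
G1 X20.915 Y27.260
G1 X24.708 Y24.725
G1 X29.182 Y23.835
G1 X33.656 Y24.725
G1 X37.449 Y27.260
G1 X39.984 Y31.053
G1 X40.874 Y35.527
M5
G0 X0.000 Y0.000

Since the viewBox matches the mm dimensions, user units are millimetres directly. The only transform is the Y-flip y_m = 183.630 − y_svg.

Shape 1 is a regular polygon drawn with `<polygon>`. Its stroke #000000 means score at S599, F2367. After flipping Y the toolpath is (41.707,166.348) → (33.614,157.862) → (30.312,169.113) → (41.707,166.348), returning to the start.

Shape 2 is a rectangle drawn with `<rect>`. Its stroke #000000 means score at S599, F2367. After flipping Y the toolpath is (21.012,115.342) → (40.381,115.342) → (40.381,31.869) → (21.012,31.869) → (21.012,115.342), returning to the start.

Shape 3 is a line segment drawn with `<path>`. Its stroke #008000 means engrave at S314, F3316. After flipping Y the toolpath is (14.251,70.496) → (64.655,95.473).

Shape 4 is a rectangle drawn with `<path>`. Its stroke #000000 means score at S599, F2367. After flipping Y the toolpath is (38.789,176.420) → (58.234,176.420) → (58.234,85.660) → (38.789,85.660) → (38.789,176.420), returning to the start.

Shape 5 is a closed polygon drawn with `<polygon>`. Its stroke #008000 means engrave at S314, F3316. After flipping Y the toolpath is (53.095,110.199) → (46.151,166.908) → (52.378,147.987) → (14.590,150.030) → (45.844,23.413) → (53.095,110.199), returning to the start.

Shape 6 is a circle drawn with `<circle>`. Its stroke #000000 means score at S599, F2367. After flipping Y the toolpath is (40.874,35.527) → (39.984,40.001) → (37.449,43.794) → (33.656,46.329) → (29.182,47.219) → (24.708,46.329) → (20.915,43.794) → (18.380,40.001) → (17.490,35.527) → (18.380,31.053) → (20.915,27.260) → (24.708,24.725) → (29.182,23.835) → (33.656,24.725) → (37.449,27.260) → (39.984,31.053) → (40.874,35.527), returning to the start.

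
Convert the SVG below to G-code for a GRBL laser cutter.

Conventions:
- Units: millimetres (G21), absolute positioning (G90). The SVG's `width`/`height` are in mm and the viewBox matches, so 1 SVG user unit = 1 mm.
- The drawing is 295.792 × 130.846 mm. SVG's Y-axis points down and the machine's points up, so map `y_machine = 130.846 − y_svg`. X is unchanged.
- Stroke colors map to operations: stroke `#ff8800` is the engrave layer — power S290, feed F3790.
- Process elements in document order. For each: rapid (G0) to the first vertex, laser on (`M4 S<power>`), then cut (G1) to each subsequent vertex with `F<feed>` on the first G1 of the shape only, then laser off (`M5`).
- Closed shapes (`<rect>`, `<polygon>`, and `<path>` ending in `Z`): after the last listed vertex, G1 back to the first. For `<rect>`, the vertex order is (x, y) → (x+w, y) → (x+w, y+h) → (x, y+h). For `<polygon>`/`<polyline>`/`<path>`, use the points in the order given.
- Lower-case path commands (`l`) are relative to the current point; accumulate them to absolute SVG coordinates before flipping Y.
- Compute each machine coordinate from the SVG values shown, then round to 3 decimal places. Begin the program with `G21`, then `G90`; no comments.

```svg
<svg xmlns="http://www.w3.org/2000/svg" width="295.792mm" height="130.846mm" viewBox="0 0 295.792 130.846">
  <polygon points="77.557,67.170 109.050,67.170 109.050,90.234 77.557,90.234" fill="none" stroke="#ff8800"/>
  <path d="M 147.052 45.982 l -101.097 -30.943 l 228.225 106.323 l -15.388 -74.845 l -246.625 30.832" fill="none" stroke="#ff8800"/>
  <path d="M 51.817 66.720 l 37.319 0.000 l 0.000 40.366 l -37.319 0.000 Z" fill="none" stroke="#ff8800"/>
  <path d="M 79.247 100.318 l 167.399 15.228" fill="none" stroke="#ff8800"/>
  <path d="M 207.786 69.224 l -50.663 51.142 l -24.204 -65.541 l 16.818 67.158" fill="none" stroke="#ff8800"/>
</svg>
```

1 u = 1 mm; y_m = 130.846 − y.

[1] `<polygon>` rectangle, #ff8800→engrave S290 F3790: (77.557,63.676) → (109.050,63.676) → (109.050,40.612) → (77.557,40.612) → (77.557,63.676) (closed)

[2] `<path>` open polyline, #ff8800→engrave S290 F3790: (147.052,84.864) → (45.955,115.807) → (274.180,9.484) → (258.792,84.329) → (12.167,53.497)

[3] `<path>` rectangle, #ff8800→engrave S290 F3790: (51.817,64.126) → (89.136,64.126) → (89.136,23.760) → (51.817,23.760) → (51.817,64.126) (closed)

[4] `<path>` line segment, #ff8800→engrave S290 F3790: (79.247,30.528) → (246.646,15.300)

[5] `<path>` open polyline, #ff8800→engrave S290 F3790: (207.786,61.622) → (157.123,10.480) → (132.919,76.021) → (149.737,8.863)

G21
G90
G0 X77.557 Y63.676
M4 S290
G1 X109.050 Y63.676 F3790
G1 X109.050 Y40.612
G1 X77.557 Y40.612
G1 X77.557 Y63.676
M5
G0 X147.052 Y84.864
M4 S290
G1 X45.955 Y115.807 F3790
G1 X274.180 Y9.484
G1 X258.792 Y84.329
G1 X12.167 Y53.497
M5
G0 X51.817 Y64.126
M4 S290
G1 X89.136 Y64.126 F3790
G1 X89.136 Y23.760
G1 X51.817 Y23.760
G1 X51.817 Y64.126
M5
G0 X79.247 Y30.528
M4 S290
G1 X246.646 Y15.300 F3790
M5
G0 X207.786 Y61.622
M4 S290
G1 X157.123 Y10.480 F3790
G1 X132.919 Y76.021
G1 X149.737 Y8.863
M5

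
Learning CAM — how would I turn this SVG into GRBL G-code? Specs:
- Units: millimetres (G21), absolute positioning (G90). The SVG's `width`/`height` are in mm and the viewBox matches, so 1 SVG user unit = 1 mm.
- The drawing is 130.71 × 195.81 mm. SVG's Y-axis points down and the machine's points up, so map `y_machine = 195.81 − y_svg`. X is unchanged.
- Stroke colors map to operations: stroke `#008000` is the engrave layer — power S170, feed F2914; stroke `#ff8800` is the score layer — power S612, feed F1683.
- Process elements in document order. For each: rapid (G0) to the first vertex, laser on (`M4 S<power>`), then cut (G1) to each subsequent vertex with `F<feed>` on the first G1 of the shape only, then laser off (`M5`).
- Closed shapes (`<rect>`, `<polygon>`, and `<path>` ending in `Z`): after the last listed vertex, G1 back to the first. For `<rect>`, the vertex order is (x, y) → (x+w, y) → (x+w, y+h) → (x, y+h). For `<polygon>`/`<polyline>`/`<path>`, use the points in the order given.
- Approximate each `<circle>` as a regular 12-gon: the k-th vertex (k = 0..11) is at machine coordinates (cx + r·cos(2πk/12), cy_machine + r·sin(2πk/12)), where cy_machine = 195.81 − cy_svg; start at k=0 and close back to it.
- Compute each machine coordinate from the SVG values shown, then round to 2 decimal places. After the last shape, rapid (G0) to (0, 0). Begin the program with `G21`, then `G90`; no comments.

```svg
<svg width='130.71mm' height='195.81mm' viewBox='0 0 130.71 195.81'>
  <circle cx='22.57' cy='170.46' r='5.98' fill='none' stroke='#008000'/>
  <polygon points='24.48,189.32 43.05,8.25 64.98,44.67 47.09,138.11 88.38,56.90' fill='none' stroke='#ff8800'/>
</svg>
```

1 u = 1 mm; y_m = 195.81 − y.

[1] `<circle>` circle, #008000→engrave S170 F2914: (28.55,25.35) → (27.75,28.34) → (25.56,30.53) → (22.57,31.33) → (19.58,30.53) → (17.39,28.34) → (16.59,25.35) → (17.39,22.36) → (19.58,20.17) → (22.57,19.37) → (25.56,20.17) → (27.75,22.36) → (28.55,25.35) (closed)

[2] `<polygon>` closed polygon, #ff8800→score S612 F1683: (24.48,6.49) → (43.05,187.56) → (64.98,151.14) → (47.09,57.70) → (88.38,138.91) → (24.48,6.49) (closed)

G21
G90
G0 X28.55 Y25.35
M4 S170
G1 X27.75 Y28.34 F2914
G1 X25.56 Y30.53
G1 X22.57 Y31.33
G1 X19.58 Y30.53
G1 X17.39 Y28.34
G1 X16.59 Y25.35
G1 X17.39 Y22.36
G1 X19.58 Y20.17
G1 X22.57 Y19.37
G1 X25.56 Y20.17
G1 X27.75 Y22.36
G1 X28.55 Y25.35
M5
G0 X24.48 Y6.49
M4 S612
G1 X43.05 Y187.56 F1683
G1 X64.98 Y151.14
G1 X47.09 Y57.70
G1 X88.38 Y138.91
G1 X24.48 Y6.49
M5
G0 X0.00 Y0.00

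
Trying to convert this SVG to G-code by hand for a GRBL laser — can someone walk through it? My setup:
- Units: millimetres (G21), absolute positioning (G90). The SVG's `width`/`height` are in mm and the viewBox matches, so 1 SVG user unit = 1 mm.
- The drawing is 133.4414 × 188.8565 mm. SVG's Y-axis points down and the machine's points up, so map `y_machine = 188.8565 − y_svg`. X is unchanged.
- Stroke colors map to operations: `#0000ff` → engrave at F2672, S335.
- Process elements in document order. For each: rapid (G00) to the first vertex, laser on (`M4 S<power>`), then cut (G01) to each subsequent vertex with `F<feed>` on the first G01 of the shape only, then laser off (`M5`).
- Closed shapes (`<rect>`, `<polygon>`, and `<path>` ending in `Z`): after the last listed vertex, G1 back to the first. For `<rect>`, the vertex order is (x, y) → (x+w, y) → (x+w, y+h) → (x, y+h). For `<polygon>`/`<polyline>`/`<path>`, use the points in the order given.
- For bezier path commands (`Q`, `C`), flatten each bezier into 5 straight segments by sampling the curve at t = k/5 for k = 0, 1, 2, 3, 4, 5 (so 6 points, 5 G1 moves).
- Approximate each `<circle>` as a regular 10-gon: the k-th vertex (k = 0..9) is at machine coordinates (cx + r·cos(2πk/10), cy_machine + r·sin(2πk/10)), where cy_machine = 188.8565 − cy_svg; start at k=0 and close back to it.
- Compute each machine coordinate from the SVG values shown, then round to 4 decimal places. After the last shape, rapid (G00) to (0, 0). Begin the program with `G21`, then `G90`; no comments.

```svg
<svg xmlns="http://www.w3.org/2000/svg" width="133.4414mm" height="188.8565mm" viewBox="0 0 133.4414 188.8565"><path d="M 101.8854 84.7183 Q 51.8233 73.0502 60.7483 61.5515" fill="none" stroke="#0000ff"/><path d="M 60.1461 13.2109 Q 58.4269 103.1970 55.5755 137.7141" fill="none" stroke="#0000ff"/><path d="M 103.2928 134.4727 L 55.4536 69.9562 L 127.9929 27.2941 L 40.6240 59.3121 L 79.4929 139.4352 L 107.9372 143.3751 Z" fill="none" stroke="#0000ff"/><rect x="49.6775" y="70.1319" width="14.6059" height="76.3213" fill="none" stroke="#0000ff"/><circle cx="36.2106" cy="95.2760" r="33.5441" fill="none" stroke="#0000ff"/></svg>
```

G21
G90
G00 X101.8854 Y104.1382
M4 S335
G01 X84.2200 Y108.7987 F2672
G01 X71.2737 Y113.4456
G01 X63.0462 Y118.0789
G01 X59.5378 Y122.6987
G01 X60.7483 Y127.3050
M5
G00 X60.1461 Y175.6456
M4 S335
G01 X59.4131 Y141.8699 F2672
G01 X58.5896 Y112.5318
G01 X57.6755 Y87.6311
G01 X56.6708 Y67.1680
G01 X55.5755 Y51.1424
M5
G00 X103.2928 Y54.3838
M4 S335
G01 X55.4536 Y118.9003 F2672
G01 X127.9929 Y161.5624
G01 X40.6240 Y129.5444
G01 X79.4929 Y49.4213
G01 X107.9372 Y45.4814
G01 X103.2928 Y54.3838
M5
G00 X49.6775 Y118.7246
M4 S335
G01 X64.2834 Y118.7246 F2672
G01 X64.2834 Y42.4033
G01 X49.6775 Y42.4033
G01 X49.6775 Y118.7246
M5
G00 X69.7547 Y93.5805
M4 S335
G01 X63.3483 Y113.2972 F2672
G01 X46.5763 Y125.4828
G01 X25.8449 Y125.4828
G01 X9.0729 Y113.2972
G01 X2.6665 Y93.5805
G01 X9.0729 Y73.8638
G01 X25.8449 Y61.6782
G01 X46.5763 Y61.6782
G01 X63.3483 Y73.8638
G01 X69.7547 Y93.5805
M5
G00 X0.0000 Y0.0000

Since the viewBox matches the mm dimensions, user units are millimetres directly. The only transform is the Y-flip y_m = 188.8565 − y_svg.

Shape 1 is a quadratic bezier drawn with `<path>`. Its stroke #0000ff means engrave at S335, F2672. After flipping Y the toolpath is (101.8854,104.1382) → (84.2200,108.7987) → (71.2737,113.4456) → (63.0462,118.0789) → (59.5378,122.6987) → (60.7483,127.3050).

Shape 2 is a quadratic bezier drawn with `<path>`. Its stroke #0000ff means engrave at S335, F2672. After flipping Y the toolpath is (60.1461,175.6456) → (59.4131,141.8699) → (58.5896,112.5318) → (57.6755,87.6311) → (56.6708,67.1680) → (55.5755,51.1424).

Shape 3 is a closed polygon drawn with `<path>`. Its stroke #0000ff means engrave at S335, F2672. After flipping Y the toolpath is (103.2928,54.3838) → (55.4536,118.9003) → (127.9929,161.5624) → (40.6240,129.5444) → (79.4929,49.4213) → (107.9372,45.4814) → (103.2928,54.3838), returning to the start.

Shape 4 is a rectangle drawn with `<rect>`. Its stroke #0000ff means engrave at S335, F2672. After flipping Y the toolpath is (49.6775,118.7246) → (64.2834,118.7246) → (64.2834,42.4033) → (49.6775,42.4033) → (49.6775,118.7246), returning to the start.

Shape 5 is a circle drawn with `<circle>`. Its stroke #0000ff means engrave at S335, F2672. After flipping Y the toolpath is (69.7547,93.5805) → (63.3483,113.2972) → (46.5763,125.4828) → (25.8449,125.4828) → (9.0729,113.2972) → (2.6665,93.5805) → (9.0729,73.8638) → (25.8449,61.6782) → (46.5763,61.6782) → (63.3483,73.8638) → (69.7547,93.5805), returning to the start.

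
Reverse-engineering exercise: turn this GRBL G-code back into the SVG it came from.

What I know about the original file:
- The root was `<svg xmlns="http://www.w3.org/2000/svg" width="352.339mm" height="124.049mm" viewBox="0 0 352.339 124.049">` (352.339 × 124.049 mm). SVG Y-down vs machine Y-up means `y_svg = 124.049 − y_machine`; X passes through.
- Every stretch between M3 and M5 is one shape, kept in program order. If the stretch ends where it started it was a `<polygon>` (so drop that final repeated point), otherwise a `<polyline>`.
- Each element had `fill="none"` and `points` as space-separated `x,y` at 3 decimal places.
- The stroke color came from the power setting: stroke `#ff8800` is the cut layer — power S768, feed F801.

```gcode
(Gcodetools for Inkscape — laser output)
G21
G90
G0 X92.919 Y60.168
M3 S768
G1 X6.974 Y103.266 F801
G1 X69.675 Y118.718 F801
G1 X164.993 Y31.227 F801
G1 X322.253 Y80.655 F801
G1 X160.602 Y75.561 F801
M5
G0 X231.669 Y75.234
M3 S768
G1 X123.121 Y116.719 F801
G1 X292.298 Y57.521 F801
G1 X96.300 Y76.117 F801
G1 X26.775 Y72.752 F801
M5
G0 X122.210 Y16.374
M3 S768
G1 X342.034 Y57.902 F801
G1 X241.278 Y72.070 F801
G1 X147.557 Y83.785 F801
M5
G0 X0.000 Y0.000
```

y_svg = 124.049 − y_m. Every run uses S768, so all elements get stroke `#ff8800` (cut).

[1] open run; points: 92.919,63.881 6.974,20.783 69.675,5.331 164.993,92.822 322.253,43.394 160.602,48.488

[2] open run; points: 231.669,48.815 123.121,7.330 292.298,66.528 96.300,47.932 26.775,51.297

[3] open run; points: 122.210,107.675 342.034,66.147 241.278,51.979 147.557,40.264

<svg xmlns="http://www.w3.org/2000/svg" width="352.339mm" height="124.049mm" viewBox="0 0 352.339 124.049">
  <polyline points="92.919,63.881 6.974,20.783 69.675,5.331 164.993,92.822 322.253,43.394 160.602,48.488" fill="none" stroke="#ff8800"/>
  <polyline points="231.669,48.815 123.121,7.330 292.298,66.528 96.300,47.932 26.775,51.297" fill="none" stroke="#ff8800"/>
  <polyline points="122.210,107.675 342.034,66.147 241.278,51.979 147.557,40.264" fill="none" stroke="#ff8800"/>
</svg>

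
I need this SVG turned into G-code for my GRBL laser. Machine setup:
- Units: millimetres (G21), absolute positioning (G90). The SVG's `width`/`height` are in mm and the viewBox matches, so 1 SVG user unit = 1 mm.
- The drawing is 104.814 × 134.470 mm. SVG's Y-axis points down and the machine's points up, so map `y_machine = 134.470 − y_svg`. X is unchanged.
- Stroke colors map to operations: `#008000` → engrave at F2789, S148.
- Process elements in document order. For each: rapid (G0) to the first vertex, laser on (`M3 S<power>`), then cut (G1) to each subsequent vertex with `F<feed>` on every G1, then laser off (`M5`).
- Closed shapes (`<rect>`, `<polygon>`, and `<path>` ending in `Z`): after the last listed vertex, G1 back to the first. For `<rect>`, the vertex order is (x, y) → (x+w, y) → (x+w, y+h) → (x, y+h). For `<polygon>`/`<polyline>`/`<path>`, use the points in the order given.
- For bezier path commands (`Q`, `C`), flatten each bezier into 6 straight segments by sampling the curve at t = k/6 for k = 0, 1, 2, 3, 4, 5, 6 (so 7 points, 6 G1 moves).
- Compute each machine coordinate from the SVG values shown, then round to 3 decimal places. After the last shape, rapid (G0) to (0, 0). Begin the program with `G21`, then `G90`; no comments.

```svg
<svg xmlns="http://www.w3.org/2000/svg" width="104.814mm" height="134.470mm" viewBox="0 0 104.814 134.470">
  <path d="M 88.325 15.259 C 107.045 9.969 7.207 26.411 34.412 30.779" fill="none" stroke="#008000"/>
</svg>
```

G21
G90
G0 X88.325 Y119.211
M3 S148
G1 X88.942 Y120.202 F2789
G1 X76.622 Y118.509 F2789
G1 X58.187 Y115.073 F2789
G1 X40.458 Y110.832 F2789
G1 X30.259 Y106.725 F2789
G1 X34.412 Y103.691 F2789
M5
G0 X0.000 Y0.000

viewBox `0 0 104.814 134.470` with mm width/height → 1 unit = 1 mm. Flip: y_m = 134.470 − y_svg.

**Shape 1** — `<path>` cubic bezier, stroke `#008000` → engrave (S148, F2789). Control points (SVG): P0=(88.325,15.259), P1=(107.045,9.969), P2=(7.207,26.411), P3=(34.412,30.779); sampled at t=k/6. Machine vertices: (88.325,119.211) → (88.942,120.202) → (76.622,118.509) → (58.187,115.073) → (40.458,110.832) → (30.259,106.725) → (34.412,103.691). Open path.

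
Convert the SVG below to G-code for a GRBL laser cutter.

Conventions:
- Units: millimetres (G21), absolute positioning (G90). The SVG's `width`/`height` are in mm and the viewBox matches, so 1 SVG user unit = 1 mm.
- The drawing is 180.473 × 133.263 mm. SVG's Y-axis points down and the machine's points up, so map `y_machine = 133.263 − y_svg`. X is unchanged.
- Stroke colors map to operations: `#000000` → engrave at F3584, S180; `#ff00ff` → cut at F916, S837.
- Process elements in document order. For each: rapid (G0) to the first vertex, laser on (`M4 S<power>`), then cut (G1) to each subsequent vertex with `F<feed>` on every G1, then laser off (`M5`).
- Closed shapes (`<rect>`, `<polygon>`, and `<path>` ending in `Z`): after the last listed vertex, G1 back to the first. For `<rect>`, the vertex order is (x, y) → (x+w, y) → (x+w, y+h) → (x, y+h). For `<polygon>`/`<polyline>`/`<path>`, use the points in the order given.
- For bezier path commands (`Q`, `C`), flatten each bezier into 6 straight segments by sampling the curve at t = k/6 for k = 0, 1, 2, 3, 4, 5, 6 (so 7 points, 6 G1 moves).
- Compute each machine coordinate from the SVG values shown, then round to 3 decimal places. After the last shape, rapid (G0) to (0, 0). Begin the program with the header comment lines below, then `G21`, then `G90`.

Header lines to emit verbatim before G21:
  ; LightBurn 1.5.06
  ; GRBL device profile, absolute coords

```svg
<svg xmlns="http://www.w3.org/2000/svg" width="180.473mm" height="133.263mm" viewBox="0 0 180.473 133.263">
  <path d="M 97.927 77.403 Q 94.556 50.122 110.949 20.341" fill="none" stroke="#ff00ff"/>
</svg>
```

Since the viewBox matches the mm dimensions, user units are millimetres directly. The only transform is the Y-flip y_m = 133.263 − y_svg.

Shape 1 is a quadratic bezier drawn with `<path>`. Its stroke #ff00ff means cut at S837, F916. After flipping Y the toolpath is (97.927,55.860) → (97.352,65.023) → (97.876,74.325) → (99.497,83.766) → (102.216,93.346) → (106.034,103.064) → (110.949,112.922).

; LightBurn 1.5.06
; GRBL device profile, absolute coords
G21
G90
G0 X97.927 Y55.860
M4 S837
G1 X97.352 Y65.023 F916
G1 X97.876 Y74.325 F916
G1 X99.497 Y83.766 F916
G1 X102.216 Y93.346 F916
G1 X106.034 Y103.064 F916
G1 X110.949 Y112.922 F916
M5
G0 X0.000 Y0.000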